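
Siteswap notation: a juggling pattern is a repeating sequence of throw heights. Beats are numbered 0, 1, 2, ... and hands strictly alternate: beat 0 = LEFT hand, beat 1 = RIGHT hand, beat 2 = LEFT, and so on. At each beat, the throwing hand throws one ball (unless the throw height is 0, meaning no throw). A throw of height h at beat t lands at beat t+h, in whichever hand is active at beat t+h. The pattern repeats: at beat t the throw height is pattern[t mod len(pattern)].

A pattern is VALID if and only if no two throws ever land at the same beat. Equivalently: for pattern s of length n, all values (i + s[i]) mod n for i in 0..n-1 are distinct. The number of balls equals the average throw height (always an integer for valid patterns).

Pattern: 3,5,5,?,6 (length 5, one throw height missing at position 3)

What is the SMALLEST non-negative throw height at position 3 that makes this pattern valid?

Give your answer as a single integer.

i=0: (0 + 3) mod 5 = 3
i=1: (1 + 5) mod 5 = 1
i=2: (2 + 5) mod 5 = 2
i=3: s[i]=? (unknown)
i=4: (4 + 6) mod 5 = 0
Known residues: [0, 1, 2, 3]; need a permutation of 0..4, so missing residue r = 4
Need (3 + s) mod 5 = 4; smallest s = (4 - 3) mod 5 = 1

Answer: 1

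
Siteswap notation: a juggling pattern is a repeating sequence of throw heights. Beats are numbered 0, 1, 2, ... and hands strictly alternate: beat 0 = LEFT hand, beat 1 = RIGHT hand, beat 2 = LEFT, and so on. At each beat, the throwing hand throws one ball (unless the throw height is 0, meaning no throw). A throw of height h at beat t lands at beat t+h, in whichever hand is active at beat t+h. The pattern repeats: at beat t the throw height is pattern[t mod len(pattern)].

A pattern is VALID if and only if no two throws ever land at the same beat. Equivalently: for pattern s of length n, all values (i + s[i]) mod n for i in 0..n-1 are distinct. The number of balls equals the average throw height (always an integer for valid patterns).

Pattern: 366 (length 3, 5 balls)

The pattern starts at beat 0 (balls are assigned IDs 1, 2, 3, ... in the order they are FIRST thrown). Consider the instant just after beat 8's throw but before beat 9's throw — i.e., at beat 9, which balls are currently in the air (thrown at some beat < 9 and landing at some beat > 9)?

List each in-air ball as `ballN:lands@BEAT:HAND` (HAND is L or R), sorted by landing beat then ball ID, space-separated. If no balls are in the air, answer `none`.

Answer: ball4:lands@10:L ball5:lands@11:R ball2:lands@13:R ball3:lands@14:L

Derivation:
Beat 0 (L): throw ball1 h=3 -> lands@3:R; in-air after throw: [b1@3:R]
Beat 1 (R): throw ball2 h=6 -> lands@7:R; in-air after throw: [b1@3:R b2@7:R]
Beat 2 (L): throw ball3 h=6 -> lands@8:L; in-air after throw: [b1@3:R b2@7:R b3@8:L]
Beat 3 (R): throw ball1 h=3 -> lands@6:L; in-air after throw: [b1@6:L b2@7:R b3@8:L]
Beat 4 (L): throw ball4 h=6 -> lands@10:L; in-air after throw: [b1@6:L b2@7:R b3@8:L b4@10:L]
Beat 5 (R): throw ball5 h=6 -> lands@11:R; in-air after throw: [b1@6:L b2@7:R b3@8:L b4@10:L b5@11:R]
Beat 6 (L): throw ball1 h=3 -> lands@9:R; in-air after throw: [b2@7:R b3@8:L b1@9:R b4@10:L b5@11:R]
Beat 7 (R): throw ball2 h=6 -> lands@13:R; in-air after throw: [b3@8:L b1@9:R b4@10:L b5@11:R b2@13:R]
Beat 8 (L): throw ball3 h=6 -> lands@14:L; in-air after throw: [b1@9:R b4@10:L b5@11:R b2@13:R b3@14:L]
Beat 9 (R): throw ball1 h=3 -> lands@12:L; in-air after throw: [b4@10:L b5@11:R b1@12:L b2@13:R b3@14:L]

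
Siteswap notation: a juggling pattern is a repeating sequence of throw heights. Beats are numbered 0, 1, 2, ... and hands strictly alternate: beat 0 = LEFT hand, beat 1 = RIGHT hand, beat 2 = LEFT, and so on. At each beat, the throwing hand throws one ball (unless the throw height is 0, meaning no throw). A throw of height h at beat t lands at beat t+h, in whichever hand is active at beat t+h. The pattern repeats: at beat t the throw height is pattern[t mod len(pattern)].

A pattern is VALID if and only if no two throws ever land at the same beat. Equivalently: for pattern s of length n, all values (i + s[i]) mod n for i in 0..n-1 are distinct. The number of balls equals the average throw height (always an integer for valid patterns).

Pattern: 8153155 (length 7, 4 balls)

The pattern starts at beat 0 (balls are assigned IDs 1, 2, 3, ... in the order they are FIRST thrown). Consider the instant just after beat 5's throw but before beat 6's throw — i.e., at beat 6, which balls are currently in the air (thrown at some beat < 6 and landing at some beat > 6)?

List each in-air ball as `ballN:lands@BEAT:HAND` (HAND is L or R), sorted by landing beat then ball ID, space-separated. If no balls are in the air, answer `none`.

Answer: ball2:lands@7:R ball1:lands@8:L ball4:lands@10:L

Derivation:
Beat 0 (L): throw ball1 h=8 -> lands@8:L; in-air after throw: [b1@8:L]
Beat 1 (R): throw ball2 h=1 -> lands@2:L; in-air after throw: [b2@2:L b1@8:L]
Beat 2 (L): throw ball2 h=5 -> lands@7:R; in-air after throw: [b2@7:R b1@8:L]
Beat 3 (R): throw ball3 h=3 -> lands@6:L; in-air after throw: [b3@6:L b2@7:R b1@8:L]
Beat 4 (L): throw ball4 h=1 -> lands@5:R; in-air after throw: [b4@5:R b3@6:L b2@7:R b1@8:L]
Beat 5 (R): throw ball4 h=5 -> lands@10:L; in-air after throw: [b3@6:L b2@7:R b1@8:L b4@10:L]
Beat 6 (L): throw ball3 h=5 -> lands@11:R; in-air after throw: [b2@7:R b1@8:L b4@10:L b3@11:R]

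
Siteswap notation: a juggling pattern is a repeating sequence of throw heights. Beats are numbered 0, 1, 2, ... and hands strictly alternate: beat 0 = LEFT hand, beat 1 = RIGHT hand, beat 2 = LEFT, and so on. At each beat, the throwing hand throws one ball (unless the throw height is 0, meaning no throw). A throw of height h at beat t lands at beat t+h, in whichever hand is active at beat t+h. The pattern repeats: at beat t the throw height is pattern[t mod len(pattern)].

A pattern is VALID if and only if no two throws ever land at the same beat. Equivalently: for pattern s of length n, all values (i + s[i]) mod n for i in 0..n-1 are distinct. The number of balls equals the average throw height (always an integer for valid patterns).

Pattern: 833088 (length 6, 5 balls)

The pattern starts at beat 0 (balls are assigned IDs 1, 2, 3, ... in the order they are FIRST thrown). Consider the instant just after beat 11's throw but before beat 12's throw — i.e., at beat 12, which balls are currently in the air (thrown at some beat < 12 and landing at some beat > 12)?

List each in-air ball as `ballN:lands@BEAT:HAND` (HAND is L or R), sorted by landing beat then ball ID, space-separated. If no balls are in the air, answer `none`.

Beat 0 (L): throw ball1 h=8 -> lands@8:L; in-air after throw: [b1@8:L]
Beat 1 (R): throw ball2 h=3 -> lands@4:L; in-air after throw: [b2@4:L b1@8:L]
Beat 2 (L): throw ball3 h=3 -> lands@5:R; in-air after throw: [b2@4:L b3@5:R b1@8:L]
Beat 4 (L): throw ball2 h=8 -> lands@12:L; in-air after throw: [b3@5:R b1@8:L b2@12:L]
Beat 5 (R): throw ball3 h=8 -> lands@13:R; in-air after throw: [b1@8:L b2@12:L b3@13:R]
Beat 6 (L): throw ball4 h=8 -> lands@14:L; in-air after throw: [b1@8:L b2@12:L b3@13:R b4@14:L]
Beat 7 (R): throw ball5 h=3 -> lands@10:L; in-air after throw: [b1@8:L b5@10:L b2@12:L b3@13:R b4@14:L]
Beat 8 (L): throw ball1 h=3 -> lands@11:R; in-air after throw: [b5@10:L b1@11:R b2@12:L b3@13:R b4@14:L]
Beat 10 (L): throw ball5 h=8 -> lands@18:L; in-air after throw: [b1@11:R b2@12:L b3@13:R b4@14:L b5@18:L]
Beat 11 (R): throw ball1 h=8 -> lands@19:R; in-air after throw: [b2@12:L b3@13:R b4@14:L b5@18:L b1@19:R]
Beat 12 (L): throw ball2 h=8 -> lands@20:L; in-air after throw: [b3@13:R b4@14:L b5@18:L b1@19:R b2@20:L]

Answer: ball3:lands@13:R ball4:lands@14:L ball5:lands@18:L ball1:lands@19:R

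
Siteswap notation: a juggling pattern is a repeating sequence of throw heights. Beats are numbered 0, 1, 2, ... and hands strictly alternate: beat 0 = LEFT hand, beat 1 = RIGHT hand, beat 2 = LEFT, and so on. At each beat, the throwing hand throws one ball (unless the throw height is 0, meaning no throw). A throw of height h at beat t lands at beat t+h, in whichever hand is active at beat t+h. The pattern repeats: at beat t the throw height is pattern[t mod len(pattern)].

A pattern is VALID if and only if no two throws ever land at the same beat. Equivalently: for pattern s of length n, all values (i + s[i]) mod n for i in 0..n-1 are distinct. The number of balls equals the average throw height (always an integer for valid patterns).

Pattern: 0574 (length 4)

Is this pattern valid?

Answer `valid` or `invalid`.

Answer: valid

Derivation:
i=0: (i + s[i]) mod n = (0 + 0) mod 4 = 0
i=1: (i + s[i]) mod n = (1 + 5) mod 4 = 2
i=2: (i + s[i]) mod n = (2 + 7) mod 4 = 1
i=3: (i + s[i]) mod n = (3 + 4) mod 4 = 3
Residues: [0, 2, 1, 3], distinct: True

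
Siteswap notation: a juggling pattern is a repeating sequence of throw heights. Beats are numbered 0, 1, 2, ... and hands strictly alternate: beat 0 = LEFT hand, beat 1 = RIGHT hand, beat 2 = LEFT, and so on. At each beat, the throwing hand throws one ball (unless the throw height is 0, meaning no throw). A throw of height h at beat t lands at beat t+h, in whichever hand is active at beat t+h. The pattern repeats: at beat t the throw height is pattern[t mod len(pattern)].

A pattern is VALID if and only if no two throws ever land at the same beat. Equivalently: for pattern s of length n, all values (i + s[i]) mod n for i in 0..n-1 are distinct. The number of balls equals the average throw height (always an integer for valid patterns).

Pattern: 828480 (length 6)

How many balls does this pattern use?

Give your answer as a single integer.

Pattern = [8, 2, 8, 4, 8, 0], length n = 6
  position 0: throw height = 8, running sum = 8
  position 1: throw height = 2, running sum = 10
  position 2: throw height = 8, running sum = 18
  position 3: throw height = 4, running sum = 22
  position 4: throw height = 8, running sum = 30
  position 5: throw height = 0, running sum = 30
Total sum = 30; balls = sum / n = 30 / 6 = 5

Answer: 5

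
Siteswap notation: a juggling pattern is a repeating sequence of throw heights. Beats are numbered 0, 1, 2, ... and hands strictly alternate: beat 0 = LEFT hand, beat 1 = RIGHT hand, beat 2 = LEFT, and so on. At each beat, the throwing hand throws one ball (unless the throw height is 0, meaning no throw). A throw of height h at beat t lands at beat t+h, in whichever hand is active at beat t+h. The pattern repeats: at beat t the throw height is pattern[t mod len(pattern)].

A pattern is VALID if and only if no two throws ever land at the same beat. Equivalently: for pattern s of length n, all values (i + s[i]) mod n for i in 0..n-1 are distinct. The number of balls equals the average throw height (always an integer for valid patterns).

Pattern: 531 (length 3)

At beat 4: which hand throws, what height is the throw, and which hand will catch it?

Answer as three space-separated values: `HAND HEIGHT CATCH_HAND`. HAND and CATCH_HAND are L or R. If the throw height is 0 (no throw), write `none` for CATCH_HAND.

Answer: L 3 R

Derivation:
Beat 4: 4 mod 2 = 0, so hand = L
Throw height = pattern[4 mod 3] = pattern[1] = 3
Lands at beat 4+3=7, 7 mod 2 = 1, so catch hand = R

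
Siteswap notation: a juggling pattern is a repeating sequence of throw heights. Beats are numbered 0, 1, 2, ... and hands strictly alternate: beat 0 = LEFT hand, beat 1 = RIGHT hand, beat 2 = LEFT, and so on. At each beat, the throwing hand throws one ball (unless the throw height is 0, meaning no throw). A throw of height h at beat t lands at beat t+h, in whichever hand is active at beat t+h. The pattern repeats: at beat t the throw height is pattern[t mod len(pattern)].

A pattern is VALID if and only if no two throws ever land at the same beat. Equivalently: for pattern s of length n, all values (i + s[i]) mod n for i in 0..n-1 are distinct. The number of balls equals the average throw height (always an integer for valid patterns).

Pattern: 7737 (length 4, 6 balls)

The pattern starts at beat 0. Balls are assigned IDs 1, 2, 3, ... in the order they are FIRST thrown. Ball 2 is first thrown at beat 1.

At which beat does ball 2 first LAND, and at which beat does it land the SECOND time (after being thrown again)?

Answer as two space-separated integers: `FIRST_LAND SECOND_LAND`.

Answer: 8 15

Derivation:
Beat 0 (L): throw ball1 h=7 -> lands@7:R; in-air after throw: [b1@7:R]
Beat 1 (R): throw ball2 h=7 -> lands@8:L; in-air after throw: [b1@7:R b2@8:L]
Beat 2 (L): throw ball3 h=3 -> lands@5:R; in-air after throw: [b3@5:R b1@7:R b2@8:L]
Beat 3 (R): throw ball4 h=7 -> lands@10:L; in-air after throw: [b3@5:R b1@7:R b2@8:L b4@10:L]
Beat 4 (L): throw ball5 h=7 -> lands@11:R; in-air after throw: [b3@5:R b1@7:R b2@8:L b4@10:L b5@11:R]
Beat 5 (R): throw ball3 h=7 -> lands@12:L; in-air after throw: [b1@7:R b2@8:L b4@10:L b5@11:R b3@12:L]
Beat 6 (L): throw ball6 h=3 -> lands@9:R; in-air after throw: [b1@7:R b2@8:L b6@9:R b4@10:L b5@11:R b3@12:L]
Beat 7 (R): throw ball1 h=7 -> lands@14:L; in-air after throw: [b2@8:L b6@9:R b4@10:L b5@11:R b3@12:L b1@14:L]
Beat 8 (L): throw ball2 h=7 -> lands@15:R; in-air after throw: [b6@9:R b4@10:L b5@11:R b3@12:L b1@14:L b2@15:R]
Beat 9 (R): throw ball6 h=7 -> lands@16:L; in-air after throw: [b4@10:L b5@11:R b3@12:L b1@14:L b2@15:R b6@16:L]
Beat 10 (L): throw ball4 h=3 -> lands@13:R; in-air after throw: [b5@11:R b3@12:L b4@13:R b1@14:L b2@15:R b6@16:L]
Beat 11 (R): throw ball5 h=7 -> lands@18:L; in-air after throw: [b3@12:L b4@13:R b1@14:L b2@15:R b6@16:L b5@18:L]
Beat 12 (L): throw ball3 h=7 -> lands@19:R; in-air after throw: [b4@13:R b1@14:L b2@15:R b6@16:L b5@18:L b3@19:R]
Beat 13 (R): throw ball4 h=7 -> lands@20:L; in-air after throw: [b1@14:L b2@15:R b6@16:L b5@18:L b3@19:R b4@20:L]
Beat 14 (L): throw ball1 h=3 -> lands@17:R; in-air after throw: [b2@15:R b6@16:L b1@17:R b5@18:L b3@19:R b4@20:L]
Beat 15 (R): throw ball2 h=7 -> lands@22:L; in-air after throw: [b6@16:L b1@17:R b5@18:L b3@19:R b4@20:L b2@22:L]
Ball 2: thrown@1 h=7 -> first land @8; rethrown@8 h=7 -> second land @15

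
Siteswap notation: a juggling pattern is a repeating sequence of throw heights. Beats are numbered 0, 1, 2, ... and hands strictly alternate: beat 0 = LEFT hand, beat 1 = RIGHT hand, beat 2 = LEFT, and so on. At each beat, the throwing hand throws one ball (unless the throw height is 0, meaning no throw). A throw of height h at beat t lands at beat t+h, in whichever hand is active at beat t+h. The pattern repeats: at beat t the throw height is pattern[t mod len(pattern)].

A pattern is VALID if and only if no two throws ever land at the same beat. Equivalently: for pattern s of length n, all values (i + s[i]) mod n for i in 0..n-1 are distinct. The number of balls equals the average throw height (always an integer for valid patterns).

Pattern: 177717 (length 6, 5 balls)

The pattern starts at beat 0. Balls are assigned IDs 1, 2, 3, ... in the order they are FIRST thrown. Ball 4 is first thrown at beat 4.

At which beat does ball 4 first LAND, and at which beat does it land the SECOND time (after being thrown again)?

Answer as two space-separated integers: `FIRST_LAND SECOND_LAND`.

Beat 0 (L): throw ball1 h=1 -> lands@1:R; in-air after throw: [b1@1:R]
Beat 1 (R): throw ball1 h=7 -> lands@8:L; in-air after throw: [b1@8:L]
Beat 2 (L): throw ball2 h=7 -> lands@9:R; in-air after throw: [b1@8:L b2@9:R]
Beat 3 (R): throw ball3 h=7 -> lands@10:L; in-air after throw: [b1@8:L b2@9:R b3@10:L]
Beat 4 (L): throw ball4 h=1 -> lands@5:R; in-air after throw: [b4@5:R b1@8:L b2@9:R b3@10:L]
Beat 5 (R): throw ball4 h=7 -> lands@12:L; in-air after throw: [b1@8:L b2@9:R b3@10:L b4@12:L]
Beat 6 (L): throw ball5 h=1 -> lands@7:R; in-air after throw: [b5@7:R b1@8:L b2@9:R b3@10:L b4@12:L]
Beat 7 (R): throw ball5 h=7 -> lands@14:L; in-air after throw: [b1@8:L b2@9:R b3@10:L b4@12:L b5@14:L]
Beat 8 (L): throw ball1 h=7 -> lands@15:R; in-air after throw: [b2@9:R b3@10:L b4@12:L b5@14:L b1@15:R]
Beat 9 (R): throw ball2 h=7 -> lands@16:L; in-air after throw: [b3@10:L b4@12:L b5@14:L b1@15:R b2@16:L]
Beat 10 (L): throw ball3 h=1 -> lands@11:R; in-air after throw: [b3@11:R b4@12:L b5@14:L b1@15:R b2@16:L]
Beat 11 (R): throw ball3 h=7 -> lands@18:L; in-air after throw: [b4@12:L b5@14:L b1@15:R b2@16:L b3@18:L]
Beat 12 (L): throw ball4 h=1 -> lands@13:R; in-air after throw: [b4@13:R b5@14:L b1@15:R b2@16:L b3@18:L]
Ball 4: thrown@4 h=1 -> first land @5; rethrown@5 h=7 -> second land @12

Answer: 5 12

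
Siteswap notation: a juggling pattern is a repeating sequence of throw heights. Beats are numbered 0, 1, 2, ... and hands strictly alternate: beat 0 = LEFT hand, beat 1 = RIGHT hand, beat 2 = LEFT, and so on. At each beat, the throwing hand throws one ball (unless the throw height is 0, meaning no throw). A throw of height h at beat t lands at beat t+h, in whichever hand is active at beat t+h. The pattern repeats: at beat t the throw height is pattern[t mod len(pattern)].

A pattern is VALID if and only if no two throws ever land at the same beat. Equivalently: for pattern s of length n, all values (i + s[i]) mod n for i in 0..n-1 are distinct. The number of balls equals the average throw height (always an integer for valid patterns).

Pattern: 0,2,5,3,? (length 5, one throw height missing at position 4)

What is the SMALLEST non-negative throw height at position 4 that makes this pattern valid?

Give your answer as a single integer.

i=0: (0 + 0) mod 5 = 0
i=1: (1 + 2) mod 5 = 3
i=2: (2 + 5) mod 5 = 2
i=3: (3 + 3) mod 5 = 1
i=4: s[i]=? (unknown)
Known residues: [0, 1, 2, 3]; need a permutation of 0..4, so missing residue r = 4
Need (4 + s) mod 5 = 4; smallest s = (4 - 4) mod 5 = 0

Answer: 0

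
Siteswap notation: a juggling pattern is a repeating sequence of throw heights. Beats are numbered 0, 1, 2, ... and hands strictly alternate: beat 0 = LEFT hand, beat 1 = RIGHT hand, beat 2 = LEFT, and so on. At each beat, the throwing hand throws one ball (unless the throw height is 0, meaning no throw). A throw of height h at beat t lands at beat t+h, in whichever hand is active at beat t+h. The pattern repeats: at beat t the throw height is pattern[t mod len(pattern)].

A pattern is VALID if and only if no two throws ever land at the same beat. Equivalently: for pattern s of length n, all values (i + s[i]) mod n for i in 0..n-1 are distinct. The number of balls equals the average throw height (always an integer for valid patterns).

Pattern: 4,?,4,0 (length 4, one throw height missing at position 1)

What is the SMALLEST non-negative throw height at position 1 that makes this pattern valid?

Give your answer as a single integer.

Answer: 0

Derivation:
i=0: (0 + 4) mod 4 = 0
i=1: s[i]=? (unknown)
i=2: (2 + 4) mod 4 = 2
i=3: (3 + 0) mod 4 = 3
Known residues: [0, 2, 3]; need a permutation of 0..3, so missing residue r = 1
Need (1 + s) mod 4 = 1; smallest s = (1 - 1) mod 4 = 0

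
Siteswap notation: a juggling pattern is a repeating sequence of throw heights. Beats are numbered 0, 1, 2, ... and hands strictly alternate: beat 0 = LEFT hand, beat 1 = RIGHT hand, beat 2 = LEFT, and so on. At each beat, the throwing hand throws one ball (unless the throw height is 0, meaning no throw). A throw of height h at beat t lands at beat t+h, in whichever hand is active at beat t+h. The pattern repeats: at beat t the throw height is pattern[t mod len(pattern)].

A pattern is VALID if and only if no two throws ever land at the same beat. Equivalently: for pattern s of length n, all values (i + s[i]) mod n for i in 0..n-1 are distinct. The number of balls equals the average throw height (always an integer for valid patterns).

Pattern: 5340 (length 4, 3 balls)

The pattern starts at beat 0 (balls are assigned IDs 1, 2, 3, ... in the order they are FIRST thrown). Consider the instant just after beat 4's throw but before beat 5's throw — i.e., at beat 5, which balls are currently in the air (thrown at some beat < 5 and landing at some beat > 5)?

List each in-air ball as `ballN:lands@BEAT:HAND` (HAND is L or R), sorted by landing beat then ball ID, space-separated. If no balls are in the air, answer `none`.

Beat 0 (L): throw ball1 h=5 -> lands@5:R; in-air after throw: [b1@5:R]
Beat 1 (R): throw ball2 h=3 -> lands@4:L; in-air after throw: [b2@4:L b1@5:R]
Beat 2 (L): throw ball3 h=4 -> lands@6:L; in-air after throw: [b2@4:L b1@5:R b3@6:L]
Beat 4 (L): throw ball2 h=5 -> lands@9:R; in-air after throw: [b1@5:R b3@6:L b2@9:R]
Beat 5 (R): throw ball1 h=3 -> lands@8:L; in-air after throw: [b3@6:L b1@8:L b2@9:R]

Answer: ball3:lands@6:L ball2:lands@9:R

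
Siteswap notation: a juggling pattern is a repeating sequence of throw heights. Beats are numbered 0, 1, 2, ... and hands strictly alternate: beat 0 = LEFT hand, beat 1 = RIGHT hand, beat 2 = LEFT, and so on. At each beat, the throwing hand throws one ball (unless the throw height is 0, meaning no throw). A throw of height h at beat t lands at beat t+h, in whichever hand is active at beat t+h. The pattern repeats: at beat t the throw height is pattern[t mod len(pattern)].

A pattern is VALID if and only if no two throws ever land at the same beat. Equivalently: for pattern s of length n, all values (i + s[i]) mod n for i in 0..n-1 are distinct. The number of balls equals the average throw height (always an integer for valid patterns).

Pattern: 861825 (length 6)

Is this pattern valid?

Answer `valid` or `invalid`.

Answer: valid

Derivation:
i=0: (i + s[i]) mod n = (0 + 8) mod 6 = 2
i=1: (i + s[i]) mod n = (1 + 6) mod 6 = 1
i=2: (i + s[i]) mod n = (2 + 1) mod 6 = 3
i=3: (i + s[i]) mod n = (3 + 8) mod 6 = 5
i=4: (i + s[i]) mod n = (4 + 2) mod 6 = 0
i=5: (i + s[i]) mod n = (5 + 5) mod 6 = 4
Residues: [2, 1, 3, 5, 0, 4], distinct: True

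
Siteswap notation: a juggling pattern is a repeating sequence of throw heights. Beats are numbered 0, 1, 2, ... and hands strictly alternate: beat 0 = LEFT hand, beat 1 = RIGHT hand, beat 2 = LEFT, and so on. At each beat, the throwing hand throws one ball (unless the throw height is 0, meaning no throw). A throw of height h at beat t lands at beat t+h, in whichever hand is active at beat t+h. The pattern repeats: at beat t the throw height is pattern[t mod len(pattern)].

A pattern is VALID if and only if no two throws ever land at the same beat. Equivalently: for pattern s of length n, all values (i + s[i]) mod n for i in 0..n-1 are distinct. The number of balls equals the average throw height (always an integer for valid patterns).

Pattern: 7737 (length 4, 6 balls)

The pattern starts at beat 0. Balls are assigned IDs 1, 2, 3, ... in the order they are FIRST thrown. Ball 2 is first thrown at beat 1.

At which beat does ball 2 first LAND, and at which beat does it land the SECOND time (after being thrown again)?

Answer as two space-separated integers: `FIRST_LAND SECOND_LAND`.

Answer: 8 15

Derivation:
Beat 0 (L): throw ball1 h=7 -> lands@7:R; in-air after throw: [b1@7:R]
Beat 1 (R): throw ball2 h=7 -> lands@8:L; in-air after throw: [b1@7:R b2@8:L]
Beat 2 (L): throw ball3 h=3 -> lands@5:R; in-air after throw: [b3@5:R b1@7:R b2@8:L]
Beat 3 (R): throw ball4 h=7 -> lands@10:L; in-air after throw: [b3@5:R b1@7:R b2@8:L b4@10:L]
Beat 4 (L): throw ball5 h=7 -> lands@11:R; in-air after throw: [b3@5:R b1@7:R b2@8:L b4@10:L b5@11:R]
Beat 5 (R): throw ball3 h=7 -> lands@12:L; in-air after throw: [b1@7:R b2@8:L b4@10:L b5@11:R b3@12:L]
Beat 6 (L): throw ball6 h=3 -> lands@9:R; in-air after throw: [b1@7:R b2@8:L b6@9:R b4@10:L b5@11:R b3@12:L]
Beat 7 (R): throw ball1 h=7 -> lands@14:L; in-air after throw: [b2@8:L b6@9:R b4@10:L b5@11:R b3@12:L b1@14:L]
Beat 8 (L): throw ball2 h=7 -> lands@15:R; in-air after throw: [b6@9:R b4@10:L b5@11:R b3@12:L b1@14:L b2@15:R]
Beat 9 (R): throw ball6 h=7 -> lands@16:L; in-air after throw: [b4@10:L b5@11:R b3@12:L b1@14:L b2@15:R b6@16:L]
Beat 10 (L): throw ball4 h=3 -> lands@13:R; in-air after throw: [b5@11:R b3@12:L b4@13:R b1@14:L b2@15:R b6@16:L]
Beat 11 (R): throw ball5 h=7 -> lands@18:L; in-air after throw: [b3@12:L b4@13:R b1@14:L b2@15:R b6@16:L b5@18:L]
Beat 12 (L): throw ball3 h=7 -> lands@19:R; in-air after throw: [b4@13:R b1@14:L b2@15:R b6@16:L b5@18:L b3@19:R]
Beat 13 (R): throw ball4 h=7 -> lands@20:L; in-air after throw: [b1@14:L b2@15:R b6@16:L b5@18:L b3@19:R b4@20:L]
Beat 14 (L): throw ball1 h=3 -> lands@17:R; in-air after throw: [b2@15:R b6@16:L b1@17:R b5@18:L b3@19:R b4@20:L]
Beat 15 (R): throw ball2 h=7 -> lands@22:L; in-air after throw: [b6@16:L b1@17:R b5@18:L b3@19:R b4@20:L b2@22:L]
Ball 2: thrown@1 h=7 -> first land @8; rethrown@8 h=7 -> second land @15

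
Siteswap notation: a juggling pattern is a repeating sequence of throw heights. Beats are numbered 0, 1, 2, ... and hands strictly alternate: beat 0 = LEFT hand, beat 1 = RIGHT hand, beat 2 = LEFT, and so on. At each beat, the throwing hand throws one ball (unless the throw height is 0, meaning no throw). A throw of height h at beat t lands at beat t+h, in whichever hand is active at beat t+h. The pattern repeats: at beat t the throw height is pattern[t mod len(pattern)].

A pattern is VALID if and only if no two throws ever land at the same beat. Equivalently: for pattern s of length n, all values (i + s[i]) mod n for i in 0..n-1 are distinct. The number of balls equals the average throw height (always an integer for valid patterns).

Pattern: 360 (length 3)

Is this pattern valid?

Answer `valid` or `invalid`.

Answer: valid

Derivation:
i=0: (i + s[i]) mod n = (0 + 3) mod 3 = 0
i=1: (i + s[i]) mod n = (1 + 6) mod 3 = 1
i=2: (i + s[i]) mod n = (2 + 0) mod 3 = 2
Residues: [0, 1, 2], distinct: True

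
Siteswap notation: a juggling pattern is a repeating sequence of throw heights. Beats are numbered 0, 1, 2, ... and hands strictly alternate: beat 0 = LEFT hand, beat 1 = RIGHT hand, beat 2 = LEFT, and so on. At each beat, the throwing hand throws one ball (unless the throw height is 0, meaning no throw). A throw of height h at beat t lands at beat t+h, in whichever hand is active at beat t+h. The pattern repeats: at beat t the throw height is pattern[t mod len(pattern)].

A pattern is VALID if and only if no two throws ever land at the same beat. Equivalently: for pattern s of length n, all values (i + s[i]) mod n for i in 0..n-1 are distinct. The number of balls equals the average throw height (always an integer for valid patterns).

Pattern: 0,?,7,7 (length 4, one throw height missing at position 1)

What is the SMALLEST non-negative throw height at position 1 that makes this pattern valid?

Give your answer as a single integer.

i=0: (0 + 0) mod 4 = 0
i=1: s[i]=? (unknown)
i=2: (2 + 7) mod 4 = 1
i=3: (3 + 7) mod 4 = 2
Known residues: [0, 1, 2]; need a permutation of 0..3, so missing residue r = 3
Need (1 + s) mod 4 = 3; smallest s = (3 - 1) mod 4 = 2

Answer: 2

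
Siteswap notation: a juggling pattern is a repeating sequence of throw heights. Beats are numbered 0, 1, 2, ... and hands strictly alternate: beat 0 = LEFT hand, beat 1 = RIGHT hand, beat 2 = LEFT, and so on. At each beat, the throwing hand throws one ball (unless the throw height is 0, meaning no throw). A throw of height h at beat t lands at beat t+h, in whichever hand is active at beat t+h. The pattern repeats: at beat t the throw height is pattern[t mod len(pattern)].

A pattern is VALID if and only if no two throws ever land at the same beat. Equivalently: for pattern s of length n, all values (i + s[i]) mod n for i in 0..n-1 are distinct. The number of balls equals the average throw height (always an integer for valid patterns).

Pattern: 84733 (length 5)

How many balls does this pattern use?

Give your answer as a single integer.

Pattern = [8, 4, 7, 3, 3], length n = 5
  position 0: throw height = 8, running sum = 8
  position 1: throw height = 4, running sum = 12
  position 2: throw height = 7, running sum = 19
  position 3: throw height = 3, running sum = 22
  position 4: throw height = 3, running sum = 25
Total sum = 25; balls = sum / n = 25 / 5 = 5

Answer: 5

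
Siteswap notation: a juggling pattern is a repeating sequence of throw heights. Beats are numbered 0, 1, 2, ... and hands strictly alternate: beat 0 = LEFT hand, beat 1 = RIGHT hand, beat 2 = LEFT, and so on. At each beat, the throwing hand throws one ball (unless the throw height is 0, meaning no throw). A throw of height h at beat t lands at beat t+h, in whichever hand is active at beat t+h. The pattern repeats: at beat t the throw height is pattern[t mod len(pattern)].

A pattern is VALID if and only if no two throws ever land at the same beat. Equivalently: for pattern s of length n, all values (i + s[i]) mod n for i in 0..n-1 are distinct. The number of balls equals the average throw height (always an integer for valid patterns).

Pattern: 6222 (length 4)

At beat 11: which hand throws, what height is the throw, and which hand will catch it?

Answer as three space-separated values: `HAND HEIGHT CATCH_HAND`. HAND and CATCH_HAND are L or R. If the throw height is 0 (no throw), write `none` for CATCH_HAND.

Beat 11: 11 mod 2 = 1, so hand = R
Throw height = pattern[11 mod 4] = pattern[3] = 2
Lands at beat 11+2=13, 13 mod 2 = 1, so catch hand = R

Answer: R 2 R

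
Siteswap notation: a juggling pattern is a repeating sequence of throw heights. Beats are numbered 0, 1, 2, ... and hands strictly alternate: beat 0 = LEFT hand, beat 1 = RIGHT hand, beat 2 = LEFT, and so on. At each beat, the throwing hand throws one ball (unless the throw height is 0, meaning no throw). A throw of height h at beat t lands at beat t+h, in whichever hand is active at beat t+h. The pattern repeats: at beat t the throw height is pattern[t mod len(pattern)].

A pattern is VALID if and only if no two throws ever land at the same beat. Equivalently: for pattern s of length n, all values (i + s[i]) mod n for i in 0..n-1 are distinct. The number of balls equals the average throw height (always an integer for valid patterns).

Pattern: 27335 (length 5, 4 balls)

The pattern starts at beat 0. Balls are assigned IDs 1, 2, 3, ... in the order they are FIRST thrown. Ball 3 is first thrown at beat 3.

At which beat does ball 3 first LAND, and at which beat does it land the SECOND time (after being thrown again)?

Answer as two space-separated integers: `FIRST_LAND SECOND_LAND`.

Answer: 6 13

Derivation:
Beat 0 (L): throw ball1 h=2 -> lands@2:L; in-air after throw: [b1@2:L]
Beat 1 (R): throw ball2 h=7 -> lands@8:L; in-air after throw: [b1@2:L b2@8:L]
Beat 2 (L): throw ball1 h=3 -> lands@5:R; in-air after throw: [b1@5:R b2@8:L]
Beat 3 (R): throw ball3 h=3 -> lands@6:L; in-air after throw: [b1@5:R b3@6:L b2@8:L]
Beat 4 (L): throw ball4 h=5 -> lands@9:R; in-air after throw: [b1@5:R b3@6:L b2@8:L b4@9:R]
Beat 5 (R): throw ball1 h=2 -> lands@7:R; in-air after throw: [b3@6:L b1@7:R b2@8:L b4@9:R]
Beat 6 (L): throw ball3 h=7 -> lands@13:R; in-air after throw: [b1@7:R b2@8:L b4@9:R b3@13:R]
Beat 7 (R): throw ball1 h=3 -> lands@10:L; in-air after throw: [b2@8:L b4@9:R b1@10:L b3@13:R]
Beat 8 (L): throw ball2 h=3 -> lands@11:R; in-air after throw: [b4@9:R b1@10:L b2@11:R b3@13:R]
Beat 9 (R): throw ball4 h=5 -> lands@14:L; in-air after throw: [b1@10:L b2@11:R b3@13:R b4@14:L]
Beat 10 (L): throw ball1 h=2 -> lands@12:L; in-air after throw: [b2@11:R b1@12:L b3@13:R b4@14:L]
Beat 11 (R): throw ball2 h=7 -> lands@18:L; in-air after throw: [b1@12:L b3@13:R b4@14:L b2@18:L]
Beat 12 (L): throw ball1 h=3 -> lands@15:R; in-air after throw: [b3@13:R b4@14:L b1@15:R b2@18:L]
Beat 13 (R): throw ball3 h=3 -> lands@16:L; in-air after throw: [b4@14:L b1@15:R b3@16:L b2@18:L]
Ball 3: thrown@3 h=3 -> first land @6; rethrown@6 h=7 -> second land @13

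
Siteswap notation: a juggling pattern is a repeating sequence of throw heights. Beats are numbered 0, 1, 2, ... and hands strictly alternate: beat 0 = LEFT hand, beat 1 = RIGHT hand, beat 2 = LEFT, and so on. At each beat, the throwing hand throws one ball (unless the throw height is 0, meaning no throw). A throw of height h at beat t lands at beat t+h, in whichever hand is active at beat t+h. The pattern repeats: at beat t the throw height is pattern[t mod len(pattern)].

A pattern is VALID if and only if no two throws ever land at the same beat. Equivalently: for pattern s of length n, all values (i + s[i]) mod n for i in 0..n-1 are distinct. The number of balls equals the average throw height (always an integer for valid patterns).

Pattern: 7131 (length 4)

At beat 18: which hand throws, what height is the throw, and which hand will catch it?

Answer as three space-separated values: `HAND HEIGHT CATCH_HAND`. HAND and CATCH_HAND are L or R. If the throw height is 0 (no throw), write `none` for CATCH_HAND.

Beat 18: 18 mod 2 = 0, so hand = L
Throw height = pattern[18 mod 4] = pattern[2] = 3
Lands at beat 18+3=21, 21 mod 2 = 1, so catch hand = R

Answer: L 3 R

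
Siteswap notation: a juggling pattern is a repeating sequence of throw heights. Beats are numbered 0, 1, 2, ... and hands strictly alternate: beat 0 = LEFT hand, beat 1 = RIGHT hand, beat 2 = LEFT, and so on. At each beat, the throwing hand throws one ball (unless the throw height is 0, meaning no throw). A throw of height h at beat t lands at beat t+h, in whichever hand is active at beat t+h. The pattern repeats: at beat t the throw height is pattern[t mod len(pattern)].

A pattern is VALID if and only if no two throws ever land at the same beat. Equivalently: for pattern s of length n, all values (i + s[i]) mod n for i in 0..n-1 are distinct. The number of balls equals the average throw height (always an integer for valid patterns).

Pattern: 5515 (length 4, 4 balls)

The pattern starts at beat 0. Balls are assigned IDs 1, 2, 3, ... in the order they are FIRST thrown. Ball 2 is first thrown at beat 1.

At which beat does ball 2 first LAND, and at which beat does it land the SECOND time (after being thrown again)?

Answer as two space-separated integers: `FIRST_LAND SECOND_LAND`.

Answer: 6 7

Derivation:
Beat 0 (L): throw ball1 h=5 -> lands@5:R; in-air after throw: [b1@5:R]
Beat 1 (R): throw ball2 h=5 -> lands@6:L; in-air after throw: [b1@5:R b2@6:L]
Beat 2 (L): throw ball3 h=1 -> lands@3:R; in-air after throw: [b3@3:R b1@5:R b2@6:L]
Beat 3 (R): throw ball3 h=5 -> lands@8:L; in-air after throw: [b1@5:R b2@6:L b3@8:L]
Beat 4 (L): throw ball4 h=5 -> lands@9:R; in-air after throw: [b1@5:R b2@6:L b3@8:L b4@9:R]
Beat 5 (R): throw ball1 h=5 -> lands@10:L; in-air after throw: [b2@6:L b3@8:L b4@9:R b1@10:L]
Beat 6 (L): throw ball2 h=1 -> lands@7:R; in-air after throw: [b2@7:R b3@8:L b4@9:R b1@10:L]
Beat 7 (R): throw ball2 h=5 -> lands@12:L; in-air after throw: [b3@8:L b4@9:R b1@10:L b2@12:L]
Ball 2: thrown@1 h=5 -> first land @6; rethrown@6 h=1 -> second land @7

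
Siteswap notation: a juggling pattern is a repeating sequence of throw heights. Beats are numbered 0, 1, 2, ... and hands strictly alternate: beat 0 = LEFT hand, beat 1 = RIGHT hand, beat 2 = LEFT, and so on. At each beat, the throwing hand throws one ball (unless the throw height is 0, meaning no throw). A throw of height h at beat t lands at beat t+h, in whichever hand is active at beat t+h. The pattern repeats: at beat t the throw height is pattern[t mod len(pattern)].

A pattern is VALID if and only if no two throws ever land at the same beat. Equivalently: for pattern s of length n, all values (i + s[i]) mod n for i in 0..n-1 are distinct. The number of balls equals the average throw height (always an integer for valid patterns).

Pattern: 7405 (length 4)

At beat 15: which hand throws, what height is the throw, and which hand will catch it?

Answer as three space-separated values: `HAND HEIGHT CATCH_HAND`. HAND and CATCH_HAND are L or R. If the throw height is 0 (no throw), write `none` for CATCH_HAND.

Beat 15: 15 mod 2 = 1, so hand = R
Throw height = pattern[15 mod 4] = pattern[3] = 5
Lands at beat 15+5=20, 20 mod 2 = 0, so catch hand = L

Answer: R 5 L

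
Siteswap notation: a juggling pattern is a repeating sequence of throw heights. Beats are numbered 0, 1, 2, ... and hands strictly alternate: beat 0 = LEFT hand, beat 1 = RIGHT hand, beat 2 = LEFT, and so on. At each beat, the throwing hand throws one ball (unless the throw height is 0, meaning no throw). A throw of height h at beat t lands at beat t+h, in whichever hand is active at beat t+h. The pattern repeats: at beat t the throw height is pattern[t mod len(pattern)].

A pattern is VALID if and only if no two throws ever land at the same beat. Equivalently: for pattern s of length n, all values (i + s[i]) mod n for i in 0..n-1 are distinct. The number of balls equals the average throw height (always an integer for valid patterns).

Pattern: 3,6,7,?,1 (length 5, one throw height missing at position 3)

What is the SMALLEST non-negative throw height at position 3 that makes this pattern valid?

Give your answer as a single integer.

Answer: 3

Derivation:
i=0: (0 + 3) mod 5 = 3
i=1: (1 + 6) mod 5 = 2
i=2: (2 + 7) mod 5 = 4
i=3: s[i]=? (unknown)
i=4: (4 + 1) mod 5 = 0
Known residues: [0, 2, 3, 4]; need a permutation of 0..4, so missing residue r = 1
Need (3 + s) mod 5 = 1; smallest s = (1 - 3) mod 5 = 3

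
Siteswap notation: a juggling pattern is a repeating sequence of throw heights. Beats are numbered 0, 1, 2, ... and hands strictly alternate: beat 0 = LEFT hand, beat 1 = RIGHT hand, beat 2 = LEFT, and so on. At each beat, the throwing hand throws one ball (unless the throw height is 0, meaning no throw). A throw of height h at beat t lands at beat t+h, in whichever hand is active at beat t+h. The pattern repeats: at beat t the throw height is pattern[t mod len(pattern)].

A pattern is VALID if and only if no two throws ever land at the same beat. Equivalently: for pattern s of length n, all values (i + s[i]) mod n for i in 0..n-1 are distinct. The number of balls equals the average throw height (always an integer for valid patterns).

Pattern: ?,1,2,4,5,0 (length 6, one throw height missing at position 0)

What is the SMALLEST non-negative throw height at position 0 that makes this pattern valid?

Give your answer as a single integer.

Answer: 0

Derivation:
i=0: s[i]=? (unknown)
i=1: (1 + 1) mod 6 = 2
i=2: (2 + 2) mod 6 = 4
i=3: (3 + 4) mod 6 = 1
i=4: (4 + 5) mod 6 = 3
i=5: (5 + 0) mod 6 = 5
Known residues: [1, 2, 3, 4, 5]; need a permutation of 0..5, so missing residue r = 0
Need (0 + s) mod 6 = 0; smallest s = (0 - 0) mod 6 = 0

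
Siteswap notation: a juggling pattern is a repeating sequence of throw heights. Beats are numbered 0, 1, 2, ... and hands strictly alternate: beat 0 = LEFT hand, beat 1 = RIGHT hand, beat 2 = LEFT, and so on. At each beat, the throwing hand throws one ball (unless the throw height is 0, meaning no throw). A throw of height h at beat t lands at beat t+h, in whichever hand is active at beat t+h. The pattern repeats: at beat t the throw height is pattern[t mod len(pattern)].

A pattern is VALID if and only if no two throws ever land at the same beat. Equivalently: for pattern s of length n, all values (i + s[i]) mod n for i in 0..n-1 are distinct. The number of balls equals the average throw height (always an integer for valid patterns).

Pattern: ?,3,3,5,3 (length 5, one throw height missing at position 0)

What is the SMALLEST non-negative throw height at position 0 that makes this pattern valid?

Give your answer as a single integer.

i=0: s[i]=? (unknown)
i=1: (1 + 3) mod 5 = 4
i=2: (2 + 3) mod 5 = 0
i=3: (3 + 5) mod 5 = 3
i=4: (4 + 3) mod 5 = 2
Known residues: [0, 2, 3, 4]; need a permutation of 0..4, so missing residue r = 1
Need (0 + s) mod 5 = 1; smallest s = (1 - 0) mod 5 = 1

Answer: 1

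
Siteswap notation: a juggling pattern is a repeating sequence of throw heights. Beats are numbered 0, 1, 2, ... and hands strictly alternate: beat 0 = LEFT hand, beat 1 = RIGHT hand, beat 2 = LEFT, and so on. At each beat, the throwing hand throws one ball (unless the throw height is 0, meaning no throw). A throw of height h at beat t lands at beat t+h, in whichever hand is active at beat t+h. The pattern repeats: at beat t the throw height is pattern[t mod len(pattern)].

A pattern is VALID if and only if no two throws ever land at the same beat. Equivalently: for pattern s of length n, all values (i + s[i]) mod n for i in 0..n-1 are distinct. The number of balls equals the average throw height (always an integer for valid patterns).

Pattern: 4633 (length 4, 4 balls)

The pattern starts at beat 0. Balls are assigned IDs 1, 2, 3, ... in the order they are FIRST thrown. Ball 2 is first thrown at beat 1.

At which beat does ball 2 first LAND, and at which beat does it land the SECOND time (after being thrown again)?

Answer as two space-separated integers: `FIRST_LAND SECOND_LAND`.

Beat 0 (L): throw ball1 h=4 -> lands@4:L; in-air after throw: [b1@4:L]
Beat 1 (R): throw ball2 h=6 -> lands@7:R; in-air after throw: [b1@4:L b2@7:R]
Beat 2 (L): throw ball3 h=3 -> lands@5:R; in-air after throw: [b1@4:L b3@5:R b2@7:R]
Beat 3 (R): throw ball4 h=3 -> lands@6:L; in-air after throw: [b1@4:L b3@5:R b4@6:L b2@7:R]
Beat 4 (L): throw ball1 h=4 -> lands@8:L; in-air after throw: [b3@5:R b4@6:L b2@7:R b1@8:L]
Beat 5 (R): throw ball3 h=6 -> lands@11:R; in-air after throw: [b4@6:L b2@7:R b1@8:L b3@11:R]
Beat 6 (L): throw ball4 h=3 -> lands@9:R; in-air after throw: [b2@7:R b1@8:L b4@9:R b3@11:R]
Beat 7 (R): throw ball2 h=3 -> lands@10:L; in-air after throw: [b1@8:L b4@9:R b2@10:L b3@11:R]
Beat 8 (L): throw ball1 h=4 -> lands@12:L; in-air after throw: [b4@9:R b2@10:L b3@11:R b1@12:L]
Beat 9 (R): throw ball4 h=6 -> lands@15:R; in-air after throw: [b2@10:L b3@11:R b1@12:L b4@15:R]
Beat 10 (L): throw ball2 h=3 -> lands@13:R; in-air after throw: [b3@11:R b1@12:L b2@13:R b4@15:R]
Ball 2: thrown@1 h=6 -> first land @7; rethrown@7 h=3 -> second land @10

Answer: 7 10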